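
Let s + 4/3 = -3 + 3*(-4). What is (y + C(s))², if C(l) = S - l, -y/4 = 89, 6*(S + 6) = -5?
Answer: 480249/4 ≈ 1.2006e+5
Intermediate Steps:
S = -41/6 (S = -6 + (⅙)*(-5) = -6 - ⅚ = -41/6 ≈ -6.8333)
y = -356 (y = -4*89 = -356)
s = -49/3 (s = -4/3 + (-3 + 3*(-4)) = -4/3 + (-3 - 12) = -4/3 - 15 = -49/3 ≈ -16.333)
C(l) = -41/6 - l
(y + C(s))² = (-356 + (-41/6 - 1*(-49/3)))² = (-356 + (-41/6 + 49/3))² = (-356 + 19/2)² = (-693/2)² = 480249/4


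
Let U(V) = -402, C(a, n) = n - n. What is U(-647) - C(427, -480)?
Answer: -402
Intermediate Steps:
C(a, n) = 0
U(-647) - C(427, -480) = -402 - 1*0 = -402 + 0 = -402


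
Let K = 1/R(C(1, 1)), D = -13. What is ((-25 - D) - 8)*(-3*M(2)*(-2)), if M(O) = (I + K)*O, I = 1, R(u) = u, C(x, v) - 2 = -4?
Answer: -120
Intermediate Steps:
C(x, v) = -2 (C(x, v) = 2 - 4 = -2)
K = -1/2 (K = 1/(-2) = -1/2 ≈ -0.50000)
M(O) = O/2 (M(O) = (1 - 1/2)*O = O/2)
((-25 - D) - 8)*(-3*M(2)*(-2)) = ((-25 - 1*(-13)) - 8)*(-3*2/2*(-2)) = ((-25 + 13) - 8)*(-3*1*(-2)) = (-12 - 8)*(-3*(-2)) = -20*6 = -120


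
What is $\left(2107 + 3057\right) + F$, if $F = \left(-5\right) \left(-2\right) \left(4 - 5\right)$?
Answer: $5154$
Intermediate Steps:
$F = -10$ ($F = 10 \left(4 - 5\right) = 10 \left(-1\right) = -10$)
$\left(2107 + 3057\right) + F = \left(2107 + 3057\right) - 10 = 5164 - 10 = 5154$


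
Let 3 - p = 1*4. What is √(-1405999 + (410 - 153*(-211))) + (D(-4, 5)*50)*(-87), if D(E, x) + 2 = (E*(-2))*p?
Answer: 43500 + I*√1373306 ≈ 43500.0 + 1171.9*I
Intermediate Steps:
p = -1 (p = 3 - 4 = -1)
D(E, x) = -2 + 2*E (D(E, x) = -2 + (E*(-2))*(-1) = -2 - 2*E*(-1) = -2 + 2*E)
√(-1405999 + (410 - 153*(-211))) + (D(-4, 5)*50)*(-87) = √(-1405999 + (410 - 153*(-211))) + ((-2 + 2*(-4))*50)*(-87) = √(-1405999 + (410 + 32283)) + ((-2 - 8)*50)*(-87) = √(-1405999 + 32693) - 10*50*(-87) = √(-1373306) - 500*(-87) = I*√1373306 + 43500 = 43500 + I*√1373306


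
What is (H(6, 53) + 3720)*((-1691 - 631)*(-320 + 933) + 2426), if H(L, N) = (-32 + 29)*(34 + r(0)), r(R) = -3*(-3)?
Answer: -5102667360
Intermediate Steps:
r(R) = 9
H(L, N) = -129 (H(L, N) = (-32 + 29)*(34 + 9) = -3*43 = -129)
(H(6, 53) + 3720)*((-1691 - 631)*(-320 + 933) + 2426) = (-129 + 3720)*((-1691 - 631)*(-320 + 933) + 2426) = 3591*(-2322*613 + 2426) = 3591*(-1423386 + 2426) = 3591*(-1420960) = -5102667360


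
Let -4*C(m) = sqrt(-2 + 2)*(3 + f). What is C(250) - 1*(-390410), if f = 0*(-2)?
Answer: 390410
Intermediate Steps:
f = 0
C(m) = 0 (C(m) = -sqrt(-2 + 2)*(3 + 0)/4 = -sqrt(0)*3/4 = -0*3 = -1/4*0 = 0)
C(250) - 1*(-390410) = 0 - 1*(-390410) = 0 + 390410 = 390410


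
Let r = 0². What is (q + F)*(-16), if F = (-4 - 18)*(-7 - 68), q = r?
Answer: -26400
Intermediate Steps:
r = 0
q = 0
F = 1650 (F = -22*(-75) = 1650)
(q + F)*(-16) = (0 + 1650)*(-16) = 1650*(-16) = -26400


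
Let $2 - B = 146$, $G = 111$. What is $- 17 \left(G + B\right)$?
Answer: $561$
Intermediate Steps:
$B = -144$ ($B = 2 - 146 = -144$)
$- 17 \left(G + B\right) = - 17 \left(111 - 144\right) = \left(-17\right) \left(-33\right) = 561$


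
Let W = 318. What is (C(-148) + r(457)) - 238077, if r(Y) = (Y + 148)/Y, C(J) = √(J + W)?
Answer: -108800584/457 + √170 ≈ -2.3806e+5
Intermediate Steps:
C(J) = √(318 + J) (C(J) = √(J + 318) = √(318 + J))
r(Y) = (148 + Y)/Y
(C(-148) + r(457)) - 238077 = (√(318 - 148) + (148 + 457)/457) - 238077 = (√170 + (1/457)*605) - 238077 = (√170 + 605/457) - 238077 = (605/457 + √170) - 238077 = -108800584/457 + √170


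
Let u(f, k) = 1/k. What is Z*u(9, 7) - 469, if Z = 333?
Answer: -2950/7 ≈ -421.43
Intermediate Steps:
Z*u(9, 7) - 469 = 333/7 - 469 = -2950/7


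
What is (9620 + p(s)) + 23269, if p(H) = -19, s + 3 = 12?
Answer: 32870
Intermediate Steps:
s = 9 (s = -3 + 12 = 9)
(9620 + p(s)) + 23269 = (9620 - 19) + 23269 = 9601 + 23269 = 32870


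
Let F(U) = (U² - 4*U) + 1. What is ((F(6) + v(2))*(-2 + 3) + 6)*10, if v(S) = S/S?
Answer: 200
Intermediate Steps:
v(S) = 1
F(U) = 1 + U² - 4*U
((F(6) + v(2))*(-2 + 3) + 6)*10 = (((1 + 6² - 4*6) + 1)*(-2 + 3) + 6)*10 = (((1 + 36 - 24) + 1)*1 + 6)*10 = ((13 + 1)*1 + 6)*10 = (14*1 + 6)*10 = (14 + 6)*10 = 20*10 = 200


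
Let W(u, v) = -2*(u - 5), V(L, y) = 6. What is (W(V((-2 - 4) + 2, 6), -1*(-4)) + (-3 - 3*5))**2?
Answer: 400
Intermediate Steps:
W(u, v) = 10 - 2*u (W(u, v) = -2*(-5 + u) = 10 - 2*u)
(W(V((-2 - 4) + 2, 6), -1*(-4)) + (-3 - 3*5))**2 = ((10 - 2*6) + (-3 - 3*5))**2 = ((10 - 12) + (-3 - 15))**2 = (-2 - 18)**2 = (-20)**2 = 400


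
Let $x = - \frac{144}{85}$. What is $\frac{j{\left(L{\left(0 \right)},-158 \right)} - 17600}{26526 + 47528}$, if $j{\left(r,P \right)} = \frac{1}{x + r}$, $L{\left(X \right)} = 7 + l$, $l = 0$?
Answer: $- \frac{7937515}{33398354} \approx -0.23766$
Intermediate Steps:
$x = - \frac{144}{85}$ ($x = \left(-144\right) \frac{1}{85} = - \frac{144}{85} \approx -1.6941$)
$L{\left(X \right)} = 7$ ($L{\left(X \right)} = 7 + 0 = 7$)
$j{\left(r,P \right)} = \frac{1}{- \frac{144}{85} + r}$
$\frac{j{\left(L{\left(0 \right)},-158 \right)} - 17600}{26526 + 47528} = \frac{\frac{85}{-144 + 85 \cdot 7} - 17600}{26526 + 47528} = \frac{\frac{85}{-144 + 595} - 17600}{74054} = \left(\frac{85}{451} - 17600\right) \frac{1}{74054} = \left(- \frac{7937515}{451}\right) \frac{1}{74054} = - \frac{7937515}{33398354}$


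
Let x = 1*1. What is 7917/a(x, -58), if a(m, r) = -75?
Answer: -2639/25 ≈ -105.56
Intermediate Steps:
x = 1
7917/a(x, -58) = 7917/(-75) = 7917*(-1/75) = -2639/25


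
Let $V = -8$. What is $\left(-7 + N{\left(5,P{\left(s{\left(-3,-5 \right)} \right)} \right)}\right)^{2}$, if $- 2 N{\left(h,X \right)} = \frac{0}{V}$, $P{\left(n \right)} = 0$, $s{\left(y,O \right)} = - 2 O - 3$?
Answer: $49$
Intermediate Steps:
$s{\left(y,O \right)} = -3 - 2 O$
$N{\left(h,X \right)} = 0$ ($N{\left(h,X \right)} = - \frac{0 \frac{1}{-8}}{2} = - \frac{0 \left(- \frac{1}{8}\right)}{2} = \left(- \frac{1}{2}\right) 0 = 0$)
$\left(-7 + N{\left(5,P{\left(s{\left(-3,-5 \right)} \right)} \right)}\right)^{2} = \left(-7 + 0\right)^{2} = \left(-7\right)^{2} = 49$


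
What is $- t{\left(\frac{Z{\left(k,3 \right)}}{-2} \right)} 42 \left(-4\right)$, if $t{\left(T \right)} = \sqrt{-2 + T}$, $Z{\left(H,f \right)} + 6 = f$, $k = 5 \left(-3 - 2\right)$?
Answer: $84 i \sqrt{2} \approx 118.79 i$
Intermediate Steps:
$k = -25$ ($k = 5 \left(-5\right) = -25$)
$Z{\left(H,f \right)} = -6 + f$
$- t{\left(\frac{Z{\left(k,3 \right)}}{-2} \right)} 42 \left(-4\right) = - \sqrt{-2 + \frac{-6 + 3}{-2}} \cdot 42 \left(-4\right) = - \sqrt{-2 - - \frac{3}{2}} \cdot 42 \left(-4\right) = - \sqrt{-2 + \frac{3}{2}} \cdot 42 \left(-4\right) = - \sqrt{- \frac{1}{2}} \cdot 42 \left(-4\right) = - \frac{i \sqrt{2}}{2} \cdot 42 \left(-4\right) = - 21 i \sqrt{2} \left(-4\right) = 84 i \sqrt{2}$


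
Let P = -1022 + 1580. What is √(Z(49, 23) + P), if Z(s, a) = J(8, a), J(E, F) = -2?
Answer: 2*√139 ≈ 23.580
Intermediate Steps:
Z(s, a) = -2
P = 558
√(Z(49, 23) + P) = √(-2 + 558) = √556 = 2*√139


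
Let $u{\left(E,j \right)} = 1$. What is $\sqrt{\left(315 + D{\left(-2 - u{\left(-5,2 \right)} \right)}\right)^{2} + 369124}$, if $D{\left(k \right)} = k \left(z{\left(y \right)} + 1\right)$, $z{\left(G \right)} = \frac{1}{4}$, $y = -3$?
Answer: $\frac{\sqrt{7456009}}{4} \approx 682.64$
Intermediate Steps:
$z{\left(G \right)} = \frac{1}{4}$
$D{\left(k \right)} = \frac{5 k}{4}$ ($D{\left(k \right)} = k \left(\frac{1}{4} + 1\right) = k \frac{5}{4} = \frac{5 k}{4}$)
$\sqrt{\left(315 + D{\left(-2 - u{\left(-5,2 \right)} \right)}\right)^{2} + 369124} = \sqrt{\left(315 + \frac{5 \left(-2 - 1\right)}{4}\right)^{2} + 369124} = \sqrt{\left(315 + \frac{5}{4} \left(-3\right)\right)^{2} + 369124} = \sqrt{\left(315 - \frac{15}{4}\right)^{2} + 369124} = \sqrt{\left(\frac{1245}{4}\right)^{2} + 369124} = \sqrt{\frac{1550025}{16} + 369124} = \sqrt{\frac{7456009}{16}} = \frac{\sqrt{7456009}}{4}$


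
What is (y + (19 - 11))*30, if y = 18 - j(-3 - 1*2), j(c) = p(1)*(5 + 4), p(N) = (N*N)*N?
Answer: 510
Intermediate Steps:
p(N) = N³ (p(N) = N²*N = N³)
j(c) = 9 (j(c) = 1³*(5 + 4) = 1*9 = 9)
y = 9 (y = 18 - 1*9 = 18 - 9 = 9)
(y + (19 - 11))*30 = (9 + (19 - 11))*30 = (9 + 8)*30 = 17*30 = 510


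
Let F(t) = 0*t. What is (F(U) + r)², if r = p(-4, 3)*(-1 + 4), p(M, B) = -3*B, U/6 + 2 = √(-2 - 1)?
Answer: 729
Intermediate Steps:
U = -12 + 6*I*√3 (U = -12 + 6*√(-2 - 1) = -12 + 6*√(-3) = -12 + 6*(I*√3) = -12 + 6*I*√3 ≈ -12.0 + 10.392*I)
F(t) = 0
r = -27 (r = (-3*3)*(-1 + 4) = -9*3 = -27)
(F(U) + r)² = (0 - 27)² = (-27)² = 729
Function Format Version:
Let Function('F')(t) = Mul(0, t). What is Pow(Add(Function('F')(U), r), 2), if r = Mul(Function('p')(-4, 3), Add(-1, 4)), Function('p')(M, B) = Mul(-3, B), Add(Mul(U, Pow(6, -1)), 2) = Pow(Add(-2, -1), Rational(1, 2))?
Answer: 729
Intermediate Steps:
U = Add(-12, Mul(6, I, Pow(3, Rational(1, 2)))) (U = Add(-12, Mul(6, Pow(Add(-2, -1), Rational(1, 2)))) = Add(-12, Mul(6, Pow(-3, Rational(1, 2)))) = Add(-12, Mul(6, Mul(I, Pow(3, Rational(1, 2))))) = Add(-12, Mul(6, I, Pow(3, Rational(1, 2)))) ≈ Add(-12.000, Mul(10.392, I)))
Function('F')(t) = 0
r = -27 (r = Mul(Mul(-3, 3), Add(-1, 4)) = Mul(-9, 3) = -27)
Pow(Add(Function('F')(U), r), 2) = Pow(Add(0, -27), 2) = Pow(-27, 2) = 729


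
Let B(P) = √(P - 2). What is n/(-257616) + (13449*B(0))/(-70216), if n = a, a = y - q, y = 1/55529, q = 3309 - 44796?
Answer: -287966453/1788144858 - 13449*I*√2/70216 ≈ -0.16104 - 0.27087*I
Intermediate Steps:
B(P) = √(-2 + P)
q = -41487
y = 1/55529 ≈ 1.8009e-5
a = 2303731624/55529 (a = 1/55529 - 1*(-41487) = 1/55529 + 41487 = 2303731624/55529 ≈ 41487.)
n = 2303731624/55529 ≈ 41487.
n/(-257616) + (13449*B(0))/(-70216) = (2303731624/55529)/(-257616) + (13449*√(-2 + 0))/(-70216) = (2303731624/55529)*(-1/257616) + (13449*√(-2))*(-1/70216) = -287966453/1788144858 + (13449*(I*√2))*(-1/70216) = -287966453/1788144858 + (13449*I*√2)*(-1/70216) = -287966453/1788144858 - 13449*I*√2/70216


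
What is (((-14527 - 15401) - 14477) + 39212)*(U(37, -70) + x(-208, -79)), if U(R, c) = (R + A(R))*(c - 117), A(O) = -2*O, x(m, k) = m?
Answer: -34850223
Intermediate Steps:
U(R, c) = -R*(-117 + c) (U(R, c) = (R - 2*R)*(c - 117) = (-R)*(-117 + c) = -R*(-117 + c))
(((-14527 - 15401) - 14477) + 39212)*(U(37, -70) + x(-208, -79)) = (((-14527 - 15401) - 14477) + 39212)*(37*(117 - 1*(-70)) - 208) = ((-29928 - 14477) + 39212)*(37*(117 + 70) - 208) = (-44405 + 39212)*(37*187 - 208) = -5193*(6919 - 208) = -5193*6711 = -34850223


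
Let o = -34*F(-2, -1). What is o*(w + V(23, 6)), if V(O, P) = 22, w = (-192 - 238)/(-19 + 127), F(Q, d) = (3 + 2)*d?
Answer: 82705/27 ≈ 3063.1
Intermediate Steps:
F(Q, d) = 5*d
w = -215/54 (w = -430/108 = -430*1/108 = -215/54 ≈ -3.9815)
o = 170 (o = -170*(-1) = -34*(-5) = 170)
o*(w + V(23, 6)) = 170*(-215/54 + 22) = 170*(973/54) = 82705/27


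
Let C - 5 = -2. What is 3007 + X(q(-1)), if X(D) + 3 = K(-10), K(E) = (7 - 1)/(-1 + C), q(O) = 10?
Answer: 3007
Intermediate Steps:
C = 3 (C = 5 - 2 = 3)
K(E) = 3 (K(E) = (7 - 1)/(-1 + 3) = 6/2 = 6*(½) = 3)
X(D) = 0 (X(D) = -3 + 3 = 0)
3007 + X(q(-1)) = 3007 + 0 = 3007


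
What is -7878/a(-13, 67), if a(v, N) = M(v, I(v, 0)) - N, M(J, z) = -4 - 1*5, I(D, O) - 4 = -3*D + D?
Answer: 3939/38 ≈ 103.66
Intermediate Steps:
I(D, O) = 4 - 2*D (I(D, O) = 4 + (-3*D + D) = 4 - 2*D)
M(J, z) = -9 (M(J, z) = -4 - 5 = -9)
a(v, N) = -9 - N
-7878/a(-13, 67) = -7878/(-9 - 1*67) = -7878/(-9 - 67) = -7878/(-76) = -7878*(-1/76) = 3939/38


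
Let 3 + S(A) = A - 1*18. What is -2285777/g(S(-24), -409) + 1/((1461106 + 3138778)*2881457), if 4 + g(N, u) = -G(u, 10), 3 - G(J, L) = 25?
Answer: -15148264705952748829/119289311558892 ≈ -1.2699e+5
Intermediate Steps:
S(A) = -21 + A (S(A) = -3 + (A - 1*18) = -3 + (A - 18) = -3 + (-18 + A) = -21 + A)
G(J, L) = -22 (G(J, L) = 3 - 1*25 = 3 - 25 = -22)
g(N, u) = 18 (g(N, u) = -4 - 1*(-22) = -4 + 22 = 18)
-2285777/g(S(-24), -409) + 1/((1461106 + 3138778)*2881457) = -2285777/18 + 1/((1461106 + 3138778)*2881457) = -2285777*1/18 + (1/2881457)/4599884 = -2285777/18 + (1/4599884)*(1/2881457) = -2285777/18 + 1/13254367950988 = -15148264705952748829/119289311558892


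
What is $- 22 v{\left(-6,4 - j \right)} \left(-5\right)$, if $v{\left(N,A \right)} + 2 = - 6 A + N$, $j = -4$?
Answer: $-6160$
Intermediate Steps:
$v{\left(N,A \right)} = -2 + N - 6 A$ ($v{\left(N,A \right)} = -2 - \left(- N + 6 A\right) = -2 + N - 6 A$)
$- 22 v{\left(-6,4 - j \right)} \left(-5\right) = - 22 \left(-2 - 6 - 6 \left(4 - -4\right)\right) \left(-5\right) = - 22 \left(-2 - 6 - 6 \left(4 + 4\right)\right) \left(-5\right) = - 22 \left(-2 - 6 - 48\right) \left(-5\right) = \left(-22\right) \left(-56\right) \left(-5\right) = 1232 \left(-5\right) = -6160$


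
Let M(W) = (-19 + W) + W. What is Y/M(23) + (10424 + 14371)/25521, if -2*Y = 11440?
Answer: -48436885/229689 ≈ -210.88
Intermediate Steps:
M(W) = -19 + 2*W
Y = -5720 (Y = -½*11440 = -5720)
Y/M(23) + (10424 + 14371)/25521 = -5720/(-19 + 2*23) + (10424 + 14371)/25521 = -5720/(-19 + 46) + 24795*(1/25521) = -5720/27 + 8265/8507 = -48436885/229689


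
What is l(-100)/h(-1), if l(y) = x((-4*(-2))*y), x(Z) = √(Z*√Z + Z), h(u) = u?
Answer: -20*√(-2 - 40*I*√2) ≈ -104.5 + 108.26*I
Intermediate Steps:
x(Z) = √(Z + Z^(3/2)) (x(Z) = √(Z^(3/2) + Z) = √(Z + Z^(3/2)))
l(y) = √(8*y + 16*√2*y^(3/2)) (l(y) = √((-4*(-2))*y + ((-4*(-2))*y)^(3/2)) = √(8*y + (8*y)^(3/2)) = √(8*y + 16*√2*y^(3/2)))
l(-100)/h(-1) = (2*√(2*(-100) + 4*√2*(-100)^(3/2)))/(-1) = (2*√(-200 + 4*√2*(-1000*I)))*(-1) = (2*√(-200 - 4000*I*√2))*(-1) = -2*√(-200 - 4000*I*√2)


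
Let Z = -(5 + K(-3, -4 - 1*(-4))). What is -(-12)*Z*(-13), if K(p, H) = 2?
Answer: 1092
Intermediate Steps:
Z = -7 (Z = -(5 + 2) = -1*7 = -7)
-(-12)*Z*(-13) = -(-12)*(-7)*(-13) = -6*14*(-13) = -84*(-13) = 1092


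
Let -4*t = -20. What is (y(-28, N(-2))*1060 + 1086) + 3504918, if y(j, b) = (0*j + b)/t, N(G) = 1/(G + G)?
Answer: 3505951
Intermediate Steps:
N(G) = 1/(2*G)
t = 5 (t = -¼*(-20) = 5)
y(j, b) = b/5 (y(j, b) = (0*j + b)/5 = (0 + b)*(⅕) = b*(⅕) = b/5)
(y(-28, N(-2))*1060 + 1086) + 3504918 = ((((½)/(-2))/5)*1060 + 1086) + 3504918 = ((((½)*(-½))/5)*1060 + 1086) + 3504918 = (((⅕)*(-¼))*1060 + 1086) + 3504918 = (-1/20*1060 + 1086) + 3504918 = (-53 + 1086) + 3504918 = 1033 + 3504918 = 3505951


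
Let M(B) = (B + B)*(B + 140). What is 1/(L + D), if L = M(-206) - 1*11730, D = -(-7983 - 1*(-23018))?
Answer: 1/427 ≈ 0.0023419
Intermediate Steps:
D = -15035 (D = -(-7983 + 23018) = -1*15035 = -15035)
M(B) = 2*B*(140 + B) (M(B) = (2*B)*(140 + B) = 2*B*(140 + B))
L = 15462 (L = 2*(-206)*(140 - 206) - 1*11730 = 2*(-206)*(-66) - 11730 = 27192 - 11730 = 15462)
1/(L + D) = 1/(15462 - 15035) = 1/427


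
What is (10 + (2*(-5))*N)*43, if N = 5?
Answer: -1720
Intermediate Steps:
(10 + (2*(-5))*N)*43 = (10 + (2*(-5))*5)*43 = (10 - 10*5)*43 = (10 - 50)*43 = -40*43 = -1720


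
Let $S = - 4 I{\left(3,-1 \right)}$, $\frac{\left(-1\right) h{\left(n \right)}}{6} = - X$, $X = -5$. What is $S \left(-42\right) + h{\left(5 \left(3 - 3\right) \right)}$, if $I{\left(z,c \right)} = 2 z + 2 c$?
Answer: $642$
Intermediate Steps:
$I{\left(z,c \right)} = 2 c + 2 z$
$h{\left(n \right)} = -30$ ($h{\left(n \right)} = - 6 \left(\left(-1\right) \left(-5\right)\right) = \left(-6\right) 5 = -30$)
$S = -16$ ($S = - 4 \left(2 \left(-1\right) + 2 \cdot 3\right) = - 4 \left(-2 + 6\right) = \left(-4\right) 4 = -16$)
$S \left(-42\right) + h{\left(5 \left(3 - 3\right) \right)} = \left(-16\right) \left(-42\right) - 30 = 672 - 30 = 642$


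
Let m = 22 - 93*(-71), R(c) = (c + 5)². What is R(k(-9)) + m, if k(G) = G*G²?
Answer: 530801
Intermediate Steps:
k(G) = G³
R(c) = (5 + c)²
m = 6625 (m = 22 + 6603 = 6625)
R(k(-9)) + m = (5 + (-9)³)² + 6625 = (5 - 729)² + 6625 = (-724)² + 6625 = 524176 + 6625 = 530801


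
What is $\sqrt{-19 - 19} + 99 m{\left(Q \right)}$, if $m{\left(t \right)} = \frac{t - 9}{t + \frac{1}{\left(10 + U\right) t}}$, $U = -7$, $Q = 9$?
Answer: $i \sqrt{38} \approx 6.1644 i$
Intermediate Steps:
$m{\left(t \right)} = \frac{-9 + t}{t + \frac{1}{3 t}}$ ($m{\left(t \right)} = \frac{t - 9}{t + \frac{1}{\left(10 - 7\right) t}} = \frac{-9 + t}{t + \frac{1}{3 t}}$)
$\sqrt{-19 - 19} + 99 m{\left(Q \right)} = \sqrt{-19 - 19} + 99 \cdot 3 \cdot 9 \frac{1}{1 + 3 \cdot 9^{2}} \left(-9 + 9\right) = \sqrt{-38} + 99 \cdot 3 \cdot 9 \frac{1}{1 + 3 \cdot 81} \cdot 0 = i \sqrt{38} + 99 \cdot 3 \cdot 9 \frac{1}{1 + 243} \cdot 0 = i \sqrt{38} + 99 \cdot 3 \cdot 9 \cdot \frac{1}{244} \cdot 0 = i \sqrt{38} + 99 \cdot 0 = i \sqrt{38} + 0 = i \sqrt{38}$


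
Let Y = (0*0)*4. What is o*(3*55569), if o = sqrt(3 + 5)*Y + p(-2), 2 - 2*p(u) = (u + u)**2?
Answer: -1166949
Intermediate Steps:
Y = 0 (Y = 0*4 = 0)
p(u) = 1 - 2*u**2 (p(u) = 1 - (u + u)**2/2 = 1 - 4*u**2/2 = 1 - 2*u**2)
o = -7 (o = sqrt(3 + 5)*0 + (1 - 2*(-2)**2) = sqrt(8)*0 + (1 - 2*4) = (2*sqrt(2))*0 + (1 - 8) = 0 - 7 = -7)
o*(3*55569) = -21*55569 = -7*166707 = -1166949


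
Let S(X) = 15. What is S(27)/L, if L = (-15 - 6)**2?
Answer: 5/147 ≈ 0.034014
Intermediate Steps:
L = 441 (L = (-21)**2 = 441)
S(27)/L = 15/441 = 15*(1/441) = 5/147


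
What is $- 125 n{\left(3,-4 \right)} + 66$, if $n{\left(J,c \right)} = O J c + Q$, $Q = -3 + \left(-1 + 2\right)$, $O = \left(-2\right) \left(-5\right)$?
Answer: $15316$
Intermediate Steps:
$O = 10$
$Q = -2$ ($Q = -3 + 1 = -2$)
$n{\left(J,c \right)} = -2 + 10 J c$ ($n{\left(J,c \right)} = 10 J c - 2 = -2 + 10 J c$)
$- 125 n{\left(3,-4 \right)} + 66 = - 125 \left(-2 + 10 \cdot 3 \left(-4\right)\right) + 66 = - 125 \left(-2 - 120\right) + 66 = \left(-125\right) \left(-122\right) + 66 = 15250 + 66 = 15316$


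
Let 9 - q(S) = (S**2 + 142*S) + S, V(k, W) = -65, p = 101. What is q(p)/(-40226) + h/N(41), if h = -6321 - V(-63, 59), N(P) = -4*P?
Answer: 63923499/1649266 ≈ 38.759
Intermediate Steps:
q(S) = 9 - S**2 - 143*S (q(S) = 9 - ((S**2 + 142*S) + S) = 9 - (S**2 + 143*S) = 9 + (-S**2 - 143*S) = 9 - S**2 - 143*S)
h = -6256 (h = -6321 - 1*(-65) = -6321 + 65 = -6256)
q(p)/(-40226) + h/N(41) = (9 - 1*101**2 - 143*101)/(-40226) - 6256/((-4*41)) = (9 - 1*10201 - 14443)*(-1/40226) - 6256/(-164) = (9 - 10201 - 14443)*(-1/40226) - 6256*(-1/164) = -24635*(-1/40226) + 1564/41 = 24635/40226 + 1564/41 = 63923499/1649266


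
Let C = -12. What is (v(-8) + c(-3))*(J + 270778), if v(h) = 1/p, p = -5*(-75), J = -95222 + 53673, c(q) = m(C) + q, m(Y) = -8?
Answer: -945340396/375 ≈ -2.5209e+6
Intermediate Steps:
c(q) = -8 + q
J = -41549
p = 375
v(h) = 1/375
(v(-8) + c(-3))*(J + 270778) = (1/375 + (-8 - 3))*(-41549 + 270778) = (1/375 - 11)*229229 = -4124/375*229229 = -945340396/375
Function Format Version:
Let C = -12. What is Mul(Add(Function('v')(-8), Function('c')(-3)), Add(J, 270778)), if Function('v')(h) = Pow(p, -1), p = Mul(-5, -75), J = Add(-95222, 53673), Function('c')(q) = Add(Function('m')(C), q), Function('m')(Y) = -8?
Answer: Rational(-945340396, 375) ≈ -2.5209e+6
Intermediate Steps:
Function('c')(q) = Add(-8, q)
J = -41549
p = 375
Function('v')(h) = Rational(1, 375) (Function('v')(h) = Pow(375, -1) = Rational(1, 375))
Mul(Add(Function('v')(-8), Function('c')(-3)), Add(J, 270778)) = Mul(Add(Rational(1, 375), Add(-8, -3)), Add(-41549, 270778)) = Mul(Add(Rational(1, 375), -11), 229229) = Mul(Rational(-4124, 375), 229229) = Rational(-945340396, 375)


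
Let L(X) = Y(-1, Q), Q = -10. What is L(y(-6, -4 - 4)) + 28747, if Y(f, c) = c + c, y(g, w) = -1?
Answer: 28727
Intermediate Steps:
Y(f, c) = 2*c
L(X) = -20 (L(X) = 2*(-10) = -20)
L(y(-6, -4 - 4)) + 28747 = -20 + 28747 = 28727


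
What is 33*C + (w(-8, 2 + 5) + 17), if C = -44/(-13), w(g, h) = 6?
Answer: 1751/13 ≈ 134.69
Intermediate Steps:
C = 44/13 (C = -44*(-1/13) = 44/13 ≈ 3.3846)
33*C + (w(-8, 2 + 5) + 17) = 33*(44/13) + (6 + 17) = 1452/13 + 23 = 1751/13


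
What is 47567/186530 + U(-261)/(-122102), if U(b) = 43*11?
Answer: 1429949286/5693921515 ≈ 0.25114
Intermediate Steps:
U(b) = 473
47567/186530 + U(-261)/(-122102) = 47567/186530 + 473/(-122102) = 47567*(1/186530) + 473*(-1/122102) = 47567/186530 - 473/122102 = 1429949286/5693921515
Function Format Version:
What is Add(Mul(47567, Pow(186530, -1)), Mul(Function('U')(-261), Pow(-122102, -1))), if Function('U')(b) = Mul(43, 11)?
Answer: Rational(1429949286, 5693921515) ≈ 0.25114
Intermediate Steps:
Function('U')(b) = 473
Add(Mul(47567, Pow(186530, -1)), Mul(Function('U')(-261), Pow(-122102, -1))) = Add(Mul(47567, Pow(186530, -1)), Mul(473, Pow(-122102, -1))) = Add(Mul(47567, Rational(1, 186530)), Mul(473, Rational(-1, 122102))) = Add(Rational(47567, 186530), Rational(-473, 122102)) = Rational(1429949286, 5693921515)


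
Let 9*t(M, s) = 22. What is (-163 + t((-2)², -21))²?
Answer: 2088025/81 ≈ 25778.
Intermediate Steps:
t(M, s) = 22/9 (t(M, s) = (⅑)*22 = 22/9)
(-163 + t((-2)², -21))² = (-163 + 22/9)² = (-1445/9)² = 2088025/81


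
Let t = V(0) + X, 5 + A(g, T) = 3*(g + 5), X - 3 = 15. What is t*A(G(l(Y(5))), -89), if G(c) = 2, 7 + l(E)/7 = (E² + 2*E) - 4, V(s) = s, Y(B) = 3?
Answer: 288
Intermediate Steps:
l(E) = -77 + 7*E² + 14*E (l(E) = -49 + 7*((E² + 2*E) - 4) = -49 + 7*(-4 + E² + 2*E) = -49 + (-28 + 7*E² + 14*E) = -77 + 7*E² + 14*E)
X = 18 (X = 3 + 15 = 18)
A(g, T) = 10 + 3*g (A(g, T) = -5 + 3*(g + 5) = -5 + 3*(5 + g) = -5 + (15 + 3*g) = 10 + 3*g)
t = 18 (t = 0 + 18 = 18)
t*A(G(l(Y(5))), -89) = 18*(10 + 3*2) = 18*(10 + 6) = 18*16 = 288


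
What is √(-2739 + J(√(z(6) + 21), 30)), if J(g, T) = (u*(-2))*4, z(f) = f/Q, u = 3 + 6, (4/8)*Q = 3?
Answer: I*√2811 ≈ 53.019*I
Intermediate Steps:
Q = 6 (Q = 2*3 = 6)
u = 9
z(f) = f/6
J(g, T) = -72 (J(g, T) = (9*(-2))*4 = -18*4 = -72)
√(-2739 + J(√(z(6) + 21), 30)) = √(-2739 - 72) = √(-2811) = I*√2811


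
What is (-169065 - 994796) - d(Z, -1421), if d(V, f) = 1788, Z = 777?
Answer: -1165649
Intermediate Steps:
(-169065 - 994796) - d(Z, -1421) = (-169065 - 994796) - 1*1788 = -1163861 - 1788 = -1165649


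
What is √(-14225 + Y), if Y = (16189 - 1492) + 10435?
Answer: √10907 ≈ 104.44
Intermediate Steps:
Y = 25132 (Y = 14697 + 10435 = 25132)
√(-14225 + Y) = √(-14225 + 25132) = √10907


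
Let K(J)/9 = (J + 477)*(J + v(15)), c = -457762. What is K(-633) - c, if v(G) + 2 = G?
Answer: 1328242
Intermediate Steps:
v(G) = -2 + G
K(J) = 9*(13 + J)*(477 + J) (K(J) = 9*((J + 477)*(J + (-2 + 15))) = 9*((477 + J)*(J + 13)) = 9*((477 + J)*(13 + J)) = 9*((13 + J)*(477 + J)) = 9*(13 + J)*(477 + J))
K(-633) - c = (55809 + 9*(-633)**2 + 4410*(-633)) - 1*(-457762) = (55809 + 9*400689 - 2791530) + 457762 = (55809 + 3606201 - 2791530) + 457762 = 870480 + 457762 = 1328242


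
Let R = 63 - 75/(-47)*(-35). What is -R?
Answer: -336/47 ≈ -7.1489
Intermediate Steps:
R = 336/47 (R = 63 - 75*(-1/47)*(-35) = 63 + (75/47)*(-35) = 63 - 2625/47 = 336/47 ≈ 7.1489)
-R = -1*336/47 = -336/47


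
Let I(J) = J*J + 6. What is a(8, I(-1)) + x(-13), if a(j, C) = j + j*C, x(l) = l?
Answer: 51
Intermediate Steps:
I(J) = 6 + J**2 (I(J) = J**2 + 6 = 6 + J**2)
a(j, C) = j + C*j
a(8, I(-1)) + x(-13) = 8*(1 + (6 + (-1)**2)) - 13 = 8*(1 + (6 + 1)) - 13 = 8*(1 + 7) - 13 = 8*8 - 13 = 64 - 13 = 51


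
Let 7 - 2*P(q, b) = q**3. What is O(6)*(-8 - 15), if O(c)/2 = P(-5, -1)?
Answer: -3036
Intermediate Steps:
P(q, b) = 7/2 - q**3/2
O(c) = 132 (O(c) = 2*(7/2 - 1/2*(-5)**3) = 2*(7/2 - 1/2*(-125)) = 2*(7/2 + 125/2) = 2*66 = 132)
O(6)*(-8 - 15) = 132*(-8 - 15) = 132*(-23) = -3036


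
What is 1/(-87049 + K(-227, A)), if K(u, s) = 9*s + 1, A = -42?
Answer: -1/87426 ≈ -1.1438e-5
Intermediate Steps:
K(u, s) = 1 + 9*s
1/(-87049 + K(-227, A)) = 1/(-87049 + (1 + 9*(-42))) = 1/(-87049 + (1 - 378)) = 1/(-87049 - 377) = 1/(-87426) = -1/87426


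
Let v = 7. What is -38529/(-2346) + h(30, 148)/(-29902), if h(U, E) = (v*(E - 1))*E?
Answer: 132469521/11691682 ≈ 11.330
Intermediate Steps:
h(U, E) = E*(-7 + 7*E) (h(U, E) = (7*(E - 1))*E = (7*(-1 + E))*E = (-7 + 7*E)*E = E*(-7 + 7*E))
-38529/(-2346) + h(30, 148)/(-29902) = -38529/(-2346) + (7*148*(-1 + 148))/(-29902) = -38529*(-1/2346) + (7*148*147)*(-1/29902) = 12843/782 + 152292*(-1/29902) = 12843/782 - 76146/14951 = 132469521/11691682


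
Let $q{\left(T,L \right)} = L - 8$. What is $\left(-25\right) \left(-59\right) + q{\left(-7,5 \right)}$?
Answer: $1472$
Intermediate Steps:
$q{\left(T,L \right)} = -8 + L$
$\left(-25\right) \left(-59\right) + q{\left(-7,5 \right)} = \left(-25\right) \left(-59\right) + \left(-8 + 5\right) = 1475 - 3 = 1472$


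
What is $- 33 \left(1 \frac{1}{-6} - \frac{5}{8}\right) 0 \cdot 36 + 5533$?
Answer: $5533$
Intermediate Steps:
$- 33 \left(1 \frac{1}{-6} - \frac{5}{8}\right) 0 \cdot 36 + 5533 = - 33 \left(1 \left(- \frac{1}{6}\right) - \frac{5}{8}\right) 0 \cdot 36 + 5533 = - 33 \left(- \frac{1}{6} - \frac{5}{8}\right) 0 \cdot 36 + 5533 = - 33 \left(\left(- \frac{19}{24}\right) 0\right) 36 + 5533 = \left(-33\right) 0 \cdot 36 + 5533 = 0 \cdot 36 + 5533 = 0 + 5533 = 5533$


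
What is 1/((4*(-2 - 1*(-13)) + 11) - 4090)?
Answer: -1/4035 ≈ -0.00024783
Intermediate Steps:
1/((4*(-2 - 1*(-13)) + 11) - 4090) = 1/((4*(-2 + 13) + 11) - 4090) = 1/((4*11 + 11) - 4090) = 1/((44 + 11) - 4090) = 1/(55 - 4090) = 1/(-4035) = -1/4035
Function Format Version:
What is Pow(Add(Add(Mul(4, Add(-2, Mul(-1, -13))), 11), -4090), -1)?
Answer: Rational(-1, 4035) ≈ -0.00024783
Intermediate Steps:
Pow(Add(Add(Mul(4, Add(-2, Mul(-1, -13))), 11), -4090), -1) = Pow(Add(Add(Mul(4, Add(-2, 13)), 11), -4090), -1) = Pow(Add(Add(Mul(4, 11), 11), -4090), -1) = Pow(Add(Add(44, 11), -4090), -1) = Pow(Add(55, -4090), -1) = Pow(-4035, -1) = Rational(-1, 4035)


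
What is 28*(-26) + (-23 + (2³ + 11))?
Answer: -732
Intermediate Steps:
28*(-26) + (-23 + (2³ + 11)) = -728 + (-23 + (8 + 11)) = -728 + (-23 + 19) = -728 - 4 = -732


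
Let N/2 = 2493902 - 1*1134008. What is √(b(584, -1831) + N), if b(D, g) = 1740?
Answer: 6*√75598 ≈ 1649.7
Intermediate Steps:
N = 2719788 (N = 2*(2493902 - 1*1134008) = 2*(2493902 - 1134008) = 2*1359894 = 2719788)
√(b(584, -1831) + N) = √(1740 + 2719788) = √2721528 = 6*√75598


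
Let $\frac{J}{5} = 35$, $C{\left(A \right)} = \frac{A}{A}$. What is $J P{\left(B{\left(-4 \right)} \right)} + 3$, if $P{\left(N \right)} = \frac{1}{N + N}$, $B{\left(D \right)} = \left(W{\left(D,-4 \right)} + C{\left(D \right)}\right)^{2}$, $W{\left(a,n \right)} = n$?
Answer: $\frac{229}{18} \approx 12.722$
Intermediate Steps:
$C{\left(A \right)} = 1$
$B{\left(D \right)} = 9$ ($B{\left(D \right)} = \left(-4 + 1\right)^{2} = \left(-3\right)^{2} = 9$)
$J = 175$ ($J = 5 \cdot 35 = 175$)
$P{\left(N \right)} = \frac{1}{2 N}$
$J P{\left(B{\left(-4 \right)} \right)} + 3 = 175 \frac{1}{2 \cdot 9} + 3 = 175 \cdot \frac{1}{2} \cdot \frac{1}{9} + 3 = 175 \cdot \frac{1}{18} + 3 = \frac{175}{18} + 3 = \frac{229}{18}$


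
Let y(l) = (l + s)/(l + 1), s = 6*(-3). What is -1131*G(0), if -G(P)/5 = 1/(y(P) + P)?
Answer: -1885/6 ≈ -314.17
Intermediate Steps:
s = -18
y(l) = (-18 + l)/(1 + l) (y(l) = (l - 18)/(l + 1) = (-18 + l)/(1 + l))
G(P) = -5/(P + (-18 + P)/(1 + P)) (G(P) = -5/((-18 + P)/(1 + P) + P) = -5/(P + (-18 + P)/(1 + P)))
-1131*G(0) = -5655*(-1 - 1*0)/(-18 + 0 + 0*(1 + 0)) = -5655*(-1 + 0)/(-18 + 0 + 0*1) = -5655*(-1)/(-18 + 0 + 0) = -5655*(-1)/(-18) = -5655*(-1)*(-1)/18 = -1131*5/18 = -1885/6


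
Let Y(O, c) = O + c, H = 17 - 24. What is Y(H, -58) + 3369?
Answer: 3304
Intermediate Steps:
H = -7
Y(H, -58) + 3369 = (-7 - 58) + 3369 = -65 + 3369 = 3304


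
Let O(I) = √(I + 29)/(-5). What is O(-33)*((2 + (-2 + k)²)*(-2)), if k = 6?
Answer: 72*I/5 ≈ 14.4*I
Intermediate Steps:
O(I) = -√(29 + I)/5 (O(I) = √(29 + I)*(-⅕) = -√(29 + I)/5)
O(-33)*((2 + (-2 + k)²)*(-2)) = (-√(29 - 33)/5)*((2 + (-2 + 6)²)*(-2)) = (-2*I/5)*((2 + 4²)*(-2)) = (-2*I/5)*((2 + 16)*(-2)) = (-2*I/5)*(18*(-2)) = -2*I/5*(-36) = 72*I/5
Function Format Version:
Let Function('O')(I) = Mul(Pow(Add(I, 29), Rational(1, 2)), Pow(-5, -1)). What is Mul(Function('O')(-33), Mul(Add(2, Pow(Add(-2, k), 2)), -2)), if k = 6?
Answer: Mul(Rational(72, 5), I) ≈ Mul(14.400, I)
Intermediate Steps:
Function('O')(I) = Mul(Rational(-1, 5), Pow(Add(29, I), Rational(1, 2))) (Function('O')(I) = Mul(Pow(Add(29, I), Rational(1, 2)), Rational(-1, 5)) = Mul(Rational(-1, 5), Pow(Add(29, I), Rational(1, 2))))
Mul(Function('O')(-33), Mul(Add(2, Pow(Add(-2, k), 2)), -2)) = Mul(Mul(Rational(-1, 5), Pow(Add(29, -33), Rational(1, 2))), Mul(Add(2, Pow(Add(-2, 6), 2)), -2)) = Mul(Mul(Rational(-1, 5), Pow(-4, Rational(1, 2))), Mul(Add(2, Pow(4, 2)), -2)) = Mul(Mul(Rational(-1, 5), Mul(2, I)), Mul(Add(2, 16), -2)) = Mul(Mul(Rational(-2, 5), I), Mul(18, -2)) = Mul(Mul(Rational(-2, 5), I), -36) = Mul(Rational(72, 5), I)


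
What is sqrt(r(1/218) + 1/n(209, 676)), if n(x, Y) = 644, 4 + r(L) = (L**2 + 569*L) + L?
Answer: I*sqrt(1704596194)/35098 ≈ 1.1763*I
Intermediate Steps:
r(L) = -4 + L**2 + 570*L (r(L) = -4 + ((L**2 + 569*L) + L) = -4 + (L**2 + 570*L) = -4 + L**2 + 570*L)
sqrt(r(1/218) + 1/n(209, 676)) = sqrt((-4 + (1/218)**2 + 570/218) + 1/644) = sqrt((-4 + (1/218)**2 + 570*(1/218)) + 1/644) = sqrt((-4 + 1/47524 + 285/109) + 1/644) = sqrt(-65835/47524 + 1/644) = sqrt(-5293777/3825682) = I*sqrt(1704596194)/35098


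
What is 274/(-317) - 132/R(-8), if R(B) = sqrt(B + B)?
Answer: -274/317 + 33*I ≈ -0.86435 + 33.0*I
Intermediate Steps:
R(B) = sqrt(2)*sqrt(B) (R(B) = sqrt(2*B) = sqrt(2)*sqrt(B))
274/(-317) - 132/R(-8) = 274/(-317) - 132*(-I/4) = 274*(-1/317) - 132*(-I/4) = -274/317 - 132*(-I/4) = -274/317 - (-33)*I = -274/317 + 33*I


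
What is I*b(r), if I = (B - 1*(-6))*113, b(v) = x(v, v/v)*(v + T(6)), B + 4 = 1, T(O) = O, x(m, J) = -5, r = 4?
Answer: -16950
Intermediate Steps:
B = -3 (B = -4 + 1 = -3)
b(v) = -30 - 5*v (b(v) = -5*(v + 6) = -5*(6 + v) = -30 - 5*v)
I = 339 (I = (-3 - 1*(-6))*113 = (-3 + 6)*113 = 3*113 = 339)
I*b(r) = 339*(-30 - 5*4) = 339*(-30 - 20) = 339*(-50) = -16950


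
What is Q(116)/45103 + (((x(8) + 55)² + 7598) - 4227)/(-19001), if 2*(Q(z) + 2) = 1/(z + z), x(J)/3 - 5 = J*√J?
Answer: -269546647095/397648975792 - 6720*√2/19001 ≈ -1.1780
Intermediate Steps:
x(J) = 15 + 3*J^(3/2) (x(J) = 15 + 3*(J*√J) = 15 + 3*J^(3/2))
Q(z) = -2 + 1/(4*z) (Q(z) = -2 + 1/(2*(z + z)) = -2 + 1/(2*((2*z))) = -2 + (1/(2*z))/2 = -2 + 1/(4*z))
Q(116)/45103 + (((x(8) + 55)² + 7598) - 4227)/(-19001) = (-2 + (¼)/116)/45103 + ((((15 + 3*8^(3/2)) + 55)² + 7598) - 4227)/(-19001) = (-2 + (¼)*(1/116))*(1/45103) + ((((15 + 3*(16*√2)) + 55)² + 7598) - 4227)*(-1/19001) = (-2 + 1/464)*(1/45103) + ((((15 + 48*√2) + 55)² + 7598) - 4227)*(-1/19001) = -927/464*1/45103 + (((70 + 48*√2)² + 7598) - 4227)*(-1/19001) = -927/20927792 + ((7598 + (70 + 48*√2)²) - 4227)*(-1/19001) = -927/20927792 + (3371 + (70 + 48*√2)²)*(-1/19001) = -927/20927792 + (-3371/19001 - (70 + 48*√2)²/19001) = -70565200759/397648975792 - (70 + 48*√2)²/19001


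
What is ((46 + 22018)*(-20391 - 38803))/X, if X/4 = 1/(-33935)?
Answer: 11080256119240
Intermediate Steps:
X = -4/33935 (X = 4/(-33935) = 4*(-1/33935) = -4/33935 ≈ -0.00011787)
((46 + 22018)*(-20391 - 38803))/X = ((46 + 22018)*(-20391 - 38803))/(-4/33935) = (22064*(-59194))*(-33935/4) = -1306056416*(-33935/4) = 11080256119240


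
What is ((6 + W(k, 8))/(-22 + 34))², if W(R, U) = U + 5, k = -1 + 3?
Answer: 361/144 ≈ 2.5069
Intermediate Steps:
k = 2
W(R, U) = 5 + U
((6 + W(k, 8))/(-22 + 34))² = ((6 + (5 + 8))/(-22 + 34))² = ((6 + 13)/12)² = (19*(1/12))² = (19/12)² = 361/144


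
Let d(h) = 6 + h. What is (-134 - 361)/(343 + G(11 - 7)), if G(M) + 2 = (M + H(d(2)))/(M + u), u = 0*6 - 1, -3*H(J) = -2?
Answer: -4455/3083 ≈ -1.4450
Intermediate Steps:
H(J) = ⅔ (H(J) = -⅓*(-2) = ⅔)
u = -1 (u = 0 - 1 = -1)
G(M) = -2 + (⅔ + M)/(-1 + M) (G(M) = -2 + (M + ⅔)/(M - 1) = -2 + (⅔ + M)/(-1 + M))
(-134 - 361)/(343 + G(11 - 7)) = (-134 - 361)/(343 + (8/3 - (11 - 7))/(-1 + (11 - 7))) = -495/(343 + (8/3 - 1*4)/(-1 + 4)) = -495/(343 + (8/3 - 4)/3) = -495/(343 + (⅓)*(-4/3)) = -495/(343 - 4/9) = -495/3083/9 = -495*9/3083 = -4455/3083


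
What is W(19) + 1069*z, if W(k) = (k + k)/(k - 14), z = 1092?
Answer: 5836778/5 ≈ 1.1674e+6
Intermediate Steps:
W(k) = 2*k/(-14 + k) (W(k) = (2*k)/(-14 + k) = 2*k/(-14 + k))
W(19) + 1069*z = 2*19/(-14 + 19) + 1069*1092 = 2*19/5 + 1167348 = 2*19*(⅕) + 1167348 = 38/5 + 1167348 = 5836778/5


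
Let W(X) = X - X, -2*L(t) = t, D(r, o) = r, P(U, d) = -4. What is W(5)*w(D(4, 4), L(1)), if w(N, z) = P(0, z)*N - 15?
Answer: 0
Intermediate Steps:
L(t) = -t/2
w(N, z) = -15 - 4*N (w(N, z) = -4*N - 15 = -15 - 4*N)
W(X) = 0
W(5)*w(D(4, 4), L(1)) = 0*(-15 - 4*4) = 0*(-15 - 16) = 0*(-31) = 0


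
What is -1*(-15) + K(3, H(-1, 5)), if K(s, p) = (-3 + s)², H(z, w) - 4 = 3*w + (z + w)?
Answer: 15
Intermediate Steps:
H(z, w) = 4 + z + 4*w (H(z, w) = 4 + (3*w + (z + w)) = 4 + (3*w + (w + z)) = 4 + (z + 4*w) = 4 + z + 4*w)
-1*(-15) + K(3, H(-1, 5)) = -1*(-15) + (-3 + 3)² = 15 + 0² = 15 + 0 = 15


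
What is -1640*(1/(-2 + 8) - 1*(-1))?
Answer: -5740/3 ≈ -1913.3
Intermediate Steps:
-1640*(1/(-2 + 8) - 1*(-1)) = -1640*(1/6 + 1) = -1640*7/6 = -5740/3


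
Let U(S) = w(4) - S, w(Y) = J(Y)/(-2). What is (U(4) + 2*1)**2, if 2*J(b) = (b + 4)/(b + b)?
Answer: 81/16 ≈ 5.0625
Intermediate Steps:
J(b) = (4 + b)/(4*b) (J(b) = ((b + 4)/(b + b))/2 = ((4 + b)/((2*b)))/2 = ((4 + b)*(1/(2*b)))/2 = ((4 + b)/(2*b))/2 = (4 + b)/(4*b))
w(Y) = -(4 + Y)/(8*Y) (w(Y) = ((4 + Y)/(4*Y))/(-2) = ((4 + Y)/(4*Y))*(-1/2) = -(4 + Y)/(8*Y))
U(S) = -1/4 - S (U(S) = (1/8)*(-4 - 1*4)/4 - S = (1/8)*(1/4)*(-4 - 4) - S = (1/8)*(1/4)*(-8) - S = -1/4 - S)
(U(4) + 2*1)**2 = ((-1/4 - 1*4) + 2*1)**2 = ((-1/4 - 4) + 2)**2 = (-17/4 + 2)**2 = (-9/4)**2 = 81/16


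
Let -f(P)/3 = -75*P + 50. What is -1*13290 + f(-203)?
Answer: -59115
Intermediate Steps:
f(P) = -150 + 225*P (f(P) = -3*(-75*P + 50) = -3*(50 - 75*P) = -150 + 225*P)
-1*13290 + f(-203) = -1*13290 + (-150 + 225*(-203)) = -13290 + (-150 - 45675) = -13290 - 45825 = -59115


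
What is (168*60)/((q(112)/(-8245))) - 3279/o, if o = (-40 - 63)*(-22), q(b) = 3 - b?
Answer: 188325996189/246994 ≈ 7.6247e+5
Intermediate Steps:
o = 2266 (o = -103*(-22) = 2266)
(168*60)/((q(112)/(-8245))) - 3279/o = (168*60)/(((3 - 1*112)/(-8245))) - 3279/2266 = 10080/(((3 - 112)*(-1/8245))) - 3279*1/2266 = 10080/((-109*(-1/8245))) - 3279/2266 = 10080/(109/8245) - 3279/2266 = 10080*(8245/109) - 3279/2266 = 83109600/109 - 3279/2266 = 188325996189/246994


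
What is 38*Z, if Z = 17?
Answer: 646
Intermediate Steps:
38*Z = 38*17 = 646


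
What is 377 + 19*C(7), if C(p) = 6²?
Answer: 1061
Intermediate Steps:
C(p) = 36
377 + 19*C(7) = 377 + 19*36 = 377 + 684 = 1061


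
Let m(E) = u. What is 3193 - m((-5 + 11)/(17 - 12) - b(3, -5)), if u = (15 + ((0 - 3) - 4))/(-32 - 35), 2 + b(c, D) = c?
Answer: 213939/67 ≈ 3193.1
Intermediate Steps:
b(c, D) = -2 + c
u = -8/67 (u = (15 + (-3 - 4))/(-67) = (15 - 7)*(-1/67) = 8*(-1/67) = -8/67 ≈ -0.11940)
m(E) = -8/67
3193 - m((-5 + 11)/(17 - 12) - b(3, -5)) = 3193 - 1*(-8/67) = 3193 + 8/67 = 213939/67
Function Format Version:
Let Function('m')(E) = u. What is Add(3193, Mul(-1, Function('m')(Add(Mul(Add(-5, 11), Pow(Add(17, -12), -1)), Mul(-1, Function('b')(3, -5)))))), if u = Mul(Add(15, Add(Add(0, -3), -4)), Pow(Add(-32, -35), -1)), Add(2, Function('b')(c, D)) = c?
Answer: Rational(213939, 67) ≈ 3193.1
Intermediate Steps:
Function('b')(c, D) = Add(-2, c)
u = Rational(-8, 67) (u = Mul(Add(15, Add(-3, -4)), Pow(-67, -1)) = Mul(Add(15, -7), Rational(-1, 67)) = Mul(8, Rational(-1, 67)) = Rational(-8, 67) ≈ -0.11940)
Function('m')(E) = Rational(-8, 67)
Add(3193, Mul(-1, Function('m')(Add(Mul(Add(-5, 11), Pow(Add(17, -12), -1)), Mul(-1, Function('b')(3, -5)))))) = Add(3193, Mul(-1, Rational(-8, 67))) = Add(3193, Rational(8, 67)) = Rational(213939, 67)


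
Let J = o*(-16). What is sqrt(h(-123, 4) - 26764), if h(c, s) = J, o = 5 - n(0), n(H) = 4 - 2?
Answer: 2*I*sqrt(6703) ≈ 163.74*I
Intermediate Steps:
n(H) = 2
o = 3 (o = 5 - 1*2 = 5 - 2 = 3)
J = -48 (J = 3*(-16) = -48)
h(c, s) = -48
sqrt(h(-123, 4) - 26764) = sqrt(-48 - 26764) = sqrt(-26812) = 2*I*sqrt(6703)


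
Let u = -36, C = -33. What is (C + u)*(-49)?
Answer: 3381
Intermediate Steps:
(C + u)*(-49) = (-33 - 36)*(-49) = -69*(-49) = 3381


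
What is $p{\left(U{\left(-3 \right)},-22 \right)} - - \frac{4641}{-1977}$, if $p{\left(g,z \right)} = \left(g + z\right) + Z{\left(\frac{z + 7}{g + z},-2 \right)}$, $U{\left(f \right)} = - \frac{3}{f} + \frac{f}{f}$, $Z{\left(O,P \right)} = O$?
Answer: $- \frac{56931}{2636} \approx -21.598$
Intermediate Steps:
$U{\left(f \right)} = 1 - \frac{3}{f}$ ($U{\left(f \right)} = - \frac{3}{f} + 1 = 1 - \frac{3}{f}$)
$p{\left(g,z \right)} = g + z + \frac{7 + z}{g + z}$ ($p{\left(g,z \right)} = \left(g + z\right) + \frac{z + 7}{g + z} = \left(g + z\right) + \frac{7 + z}{g + z} = g + z + \frac{7 + z}{g + z}$)
$p{\left(U{\left(-3 \right)},-22 \right)} - - \frac{4641}{-1977} = \frac{7 - 22 + \left(\frac{-3 - 3}{-3} - 22\right)^{2}}{\frac{-3 - 3}{-3} - 22} - - \frac{4641}{-1977} = \frac{7 - 22 + \left(\left(- \frac{1}{3}\right) \left(-6\right) - 22\right)^{2}}{\left(- \frac{1}{3}\right) \left(-6\right) - 22} - \left(-4641\right) \left(- \frac{1}{1977}\right) = \frac{7 - 22 + \left(2 - 22\right)^{2}}{2 - 22} - \frac{1547}{659} = \frac{7 - 22 + \left(-20\right)^{2}}{-20} - \frac{1547}{659} = - \frac{7 - 22 + 400}{20} - \frac{1547}{659} = \left(- \frac{1}{20}\right) 385 - \frac{1547}{659} = - \frac{77}{4} - \frac{1547}{659} = - \frac{56931}{2636}$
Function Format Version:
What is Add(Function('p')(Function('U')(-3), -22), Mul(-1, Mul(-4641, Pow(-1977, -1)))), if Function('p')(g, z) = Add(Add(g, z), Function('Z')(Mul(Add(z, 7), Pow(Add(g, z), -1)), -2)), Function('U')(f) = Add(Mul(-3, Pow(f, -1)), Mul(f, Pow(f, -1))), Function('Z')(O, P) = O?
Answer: Rational(-56931, 2636) ≈ -21.598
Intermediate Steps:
Function('U')(f) = Add(1, Mul(-3, Pow(f, -1))) (Function('U')(f) = Add(Mul(-3, Pow(f, -1)), 1) = Add(1, Mul(-3, Pow(f, -1))))
Function('p')(g, z) = Add(g, z, Mul(Pow(Add(g, z), -1), Add(7, z))) (Function('p')(g, z) = Add(Add(g, z), Mul(Add(z, 7), Pow(Add(g, z), -1))) = Add(Add(g, z), Mul(Add(7, z), Pow(Add(g, z), -1))) = Add(Add(g, z), Mul(Pow(Add(g, z), -1), Add(7, z))) = Add(g, z, Mul(Pow(Add(g, z), -1), Add(7, z))))
Add(Function('p')(Function('U')(-3), -22), Mul(-1, Mul(-4641, Pow(-1977, -1)))) = Add(Mul(Pow(Add(Mul(Pow(-3, -1), Add(-3, -3)), -22), -1), Add(7, -22, Pow(Add(Mul(Pow(-3, -1), Add(-3, -3)), -22), 2))), Mul(-1, Mul(-4641, Pow(-1977, -1)))) = Add(Mul(Pow(Add(Mul(Rational(-1, 3), -6), -22), -1), Add(7, -22, Pow(Add(Mul(Rational(-1, 3), -6), -22), 2))), Mul(-1, Mul(-4641, Rational(-1, 1977)))) = Add(Mul(Pow(Add(2, -22), -1), Add(7, -22, Pow(Add(2, -22), 2))), Mul(-1, Rational(1547, 659))) = Add(Mul(Pow(-20, -1), Add(7, -22, Pow(-20, 2))), Rational(-1547, 659)) = Add(Mul(Rational(-1, 20), Add(7, -22, 400)), Rational(-1547, 659)) = Add(Mul(Rational(-1, 20), 385), Rational(-1547, 659)) = Add(Rational(-77, 4), Rational(-1547, 659)) = Rational(-56931, 2636)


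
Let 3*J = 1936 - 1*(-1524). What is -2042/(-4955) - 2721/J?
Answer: -6676469/3428860 ≈ -1.9471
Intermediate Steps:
J = 3460/3 (J = (1936 - 1*(-1524))/3 = (1936 + 1524)/3 = (1/3)*3460 = 3460/3 ≈ 1153.3)
-2042/(-4955) - 2721/J = -2042/(-4955) - 2721/3460/3 = -2042*(-1/4955) - 2721*3/3460 = 2042/4955 - 8163/3460 = -6676469/3428860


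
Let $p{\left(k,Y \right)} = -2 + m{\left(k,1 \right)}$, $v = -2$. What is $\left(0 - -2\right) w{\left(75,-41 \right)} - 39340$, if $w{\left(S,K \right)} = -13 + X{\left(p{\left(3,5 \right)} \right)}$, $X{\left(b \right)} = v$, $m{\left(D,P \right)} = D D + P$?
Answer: $-39370$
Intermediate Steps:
$m{\left(D,P \right)} = P + D^{2}$ ($m{\left(D,P \right)} = D^{2} + P = P + D^{2}$)
$p{\left(k,Y \right)} = -1 + k^{2}$ ($p{\left(k,Y \right)} = -2 + \left(1 + k^{2}\right) = -1 + k^{2}$)
$X{\left(b \right)} = -2$
$w{\left(S,K \right)} = -15$ ($w{\left(S,K \right)} = -13 - 2 = -15$)
$\left(0 - -2\right) w{\left(75,-41 \right)} - 39340 = \left(0 - -2\right) \left(-15\right) - 39340 = \left(0 + 2\right) \left(-15\right) - 39340 = 2 \left(-15\right) - 39340 = -30 - 39340 = -39370$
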